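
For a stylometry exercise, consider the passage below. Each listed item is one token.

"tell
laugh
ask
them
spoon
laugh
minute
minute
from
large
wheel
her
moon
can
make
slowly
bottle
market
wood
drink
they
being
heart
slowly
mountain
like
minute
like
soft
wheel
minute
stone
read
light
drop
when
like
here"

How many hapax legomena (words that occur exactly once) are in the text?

Frequencies: minute:4, like:3, laugh:2, wheel:2, slowly:2, tell:1, ask:1, them:1, spoon:1, from:1, large:1, her:1, moon:1, can:1, make:1, bottle:1, market:1, wood:1, drink:1, they:1, … (10 more, each freq 1)
Hapax (freq=1): ask, being, bottle, can, drink, drop, from, heart, her, here, large, light, make, market, moon, mountain, read, soft, spoon, stone, tell, them, they, when, wood

25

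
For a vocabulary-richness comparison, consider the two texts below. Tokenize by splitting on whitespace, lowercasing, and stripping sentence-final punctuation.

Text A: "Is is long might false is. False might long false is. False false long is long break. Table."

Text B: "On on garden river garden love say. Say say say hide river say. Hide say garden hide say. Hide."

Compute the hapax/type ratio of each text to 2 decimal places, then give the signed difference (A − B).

0.16

A: hapax=2, V=6, ratio=0.33
B: hapax=1, V=6, ratio=0.17
Difference = 0.33 − 0.17 = 0.16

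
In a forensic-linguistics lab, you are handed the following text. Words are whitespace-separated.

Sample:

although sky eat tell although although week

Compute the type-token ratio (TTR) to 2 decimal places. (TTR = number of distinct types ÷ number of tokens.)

0.71

N = 7 tokens, V = 5 types.
TTR = V / N = 5 / 7 = 0.71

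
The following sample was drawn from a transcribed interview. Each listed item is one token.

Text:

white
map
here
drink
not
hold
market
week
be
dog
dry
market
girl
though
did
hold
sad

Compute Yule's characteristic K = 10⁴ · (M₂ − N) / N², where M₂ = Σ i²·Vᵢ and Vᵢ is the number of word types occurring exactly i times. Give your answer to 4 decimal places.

Frequencies: hold:2, market:2, white:1, map:1, here:1, drink:1, not:1, week:1, be:1, dog:1, dry:1, girl:1, though:1, did:1, sad:1
N = 17. Frequency spectrum: V_1=13, V_2=2
M₂ = 1²·13 + 2²·2 = 21
K = 10000 × (21 − 17) / 17² = 138.4083

138.4083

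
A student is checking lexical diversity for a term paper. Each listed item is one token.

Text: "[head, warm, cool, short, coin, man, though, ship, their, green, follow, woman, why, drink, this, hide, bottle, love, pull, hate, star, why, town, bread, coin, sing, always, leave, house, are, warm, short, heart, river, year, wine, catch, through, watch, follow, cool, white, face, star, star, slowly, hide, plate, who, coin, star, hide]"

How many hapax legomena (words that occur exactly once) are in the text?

32

Frequencies: star:4, coin:3, hide:3, warm:2, cool:2, short:2, follow:2, why:2, head:1, man:1, though:1, ship:1, their:1, green:1, woman:1, drink:1, this:1, bottle:1, love:1, pull:1, … (20 more, each freq 1)
Hapax (freq=1): always, are, bottle, bread, catch, drink, face, green, hate, head, heart, house, leave, love, man, plate, pull, river, ship, sing, slowly, their, this, though, through, town, watch, white, who, wine, woman, year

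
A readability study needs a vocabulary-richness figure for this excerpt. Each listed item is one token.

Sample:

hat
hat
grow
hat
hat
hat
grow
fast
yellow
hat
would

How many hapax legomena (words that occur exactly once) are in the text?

Frequencies: hat:6, grow:2, fast:1, yellow:1, would:1
Hapax (freq=1): fast, would, yellow

3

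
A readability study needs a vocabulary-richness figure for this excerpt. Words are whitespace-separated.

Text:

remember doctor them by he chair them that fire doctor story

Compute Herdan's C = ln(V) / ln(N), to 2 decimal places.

0.92

N = 11, V = 9.
ln(V) = 2.197225, ln(N) = 2.397895
C = 2.197225 / 2.397895 = 0.92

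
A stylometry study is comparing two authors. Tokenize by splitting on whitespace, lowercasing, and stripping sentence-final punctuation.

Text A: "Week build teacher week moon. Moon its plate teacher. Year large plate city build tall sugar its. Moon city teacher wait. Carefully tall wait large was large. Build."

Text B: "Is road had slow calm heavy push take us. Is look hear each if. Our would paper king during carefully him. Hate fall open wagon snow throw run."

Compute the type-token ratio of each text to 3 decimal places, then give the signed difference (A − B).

TTR(A) = 14/28 = 0.500
TTR(B) = 27/28 = 0.964
Difference = 0.500 − 0.964 = -0.464

-0.464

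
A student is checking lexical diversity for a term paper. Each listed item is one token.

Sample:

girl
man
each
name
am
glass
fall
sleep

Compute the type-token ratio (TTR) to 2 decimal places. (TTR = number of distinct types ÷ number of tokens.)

N = 8 tokens, V = 8 types.
TTR = V / N = 8 / 8 = 1.00

1.00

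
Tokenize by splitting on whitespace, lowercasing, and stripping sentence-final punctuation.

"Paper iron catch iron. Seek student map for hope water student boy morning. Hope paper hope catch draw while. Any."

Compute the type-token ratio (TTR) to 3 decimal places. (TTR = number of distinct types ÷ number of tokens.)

N = 20 tokens, V = 14 types.
TTR = V / N = 14 / 20 = 0.700

0.700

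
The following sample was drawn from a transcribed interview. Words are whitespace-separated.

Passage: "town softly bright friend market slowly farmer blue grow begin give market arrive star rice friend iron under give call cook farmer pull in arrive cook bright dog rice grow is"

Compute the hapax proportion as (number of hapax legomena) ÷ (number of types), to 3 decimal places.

Frequencies: bright:2, friend:2, market:2, farmer:2, grow:2, give:2, arrive:2, rice:2, cook:2, town:1, softly:1, slowly:1, blue:1, begin:1, star:1, iron:1, under:1, call:1, pull:1, in:1, … (2 more, each freq 1)
Hapax count = 13; type count = 22.
Ratio = 13 / 22 = 0.591

0.591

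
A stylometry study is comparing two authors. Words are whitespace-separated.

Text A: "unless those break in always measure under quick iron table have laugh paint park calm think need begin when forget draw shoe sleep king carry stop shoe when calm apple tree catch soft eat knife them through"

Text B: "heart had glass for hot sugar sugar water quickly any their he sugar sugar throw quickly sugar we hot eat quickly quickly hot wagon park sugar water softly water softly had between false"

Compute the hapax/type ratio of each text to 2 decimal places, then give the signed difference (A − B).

A: hapax=31, V=34, ratio=0.91
B: hapax=13, V=19, ratio=0.68
Difference = 0.91 − 0.68 = 0.23

0.23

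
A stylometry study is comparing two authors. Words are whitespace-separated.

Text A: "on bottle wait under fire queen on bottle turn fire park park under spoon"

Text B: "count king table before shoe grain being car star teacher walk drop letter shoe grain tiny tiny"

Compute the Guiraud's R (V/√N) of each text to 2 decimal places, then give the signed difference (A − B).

A: V=9, N=14, R=2.41
B: V=14, N=17, R=3.40
Difference = 2.41 − 3.40 = -0.99

-0.99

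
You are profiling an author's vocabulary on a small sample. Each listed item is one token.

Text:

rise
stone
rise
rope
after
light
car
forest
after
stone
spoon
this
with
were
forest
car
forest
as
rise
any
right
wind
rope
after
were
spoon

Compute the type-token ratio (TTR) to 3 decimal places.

0.577

N = 26 tokens, V = 15 types.
TTR = V / N = 15 / 26 = 0.577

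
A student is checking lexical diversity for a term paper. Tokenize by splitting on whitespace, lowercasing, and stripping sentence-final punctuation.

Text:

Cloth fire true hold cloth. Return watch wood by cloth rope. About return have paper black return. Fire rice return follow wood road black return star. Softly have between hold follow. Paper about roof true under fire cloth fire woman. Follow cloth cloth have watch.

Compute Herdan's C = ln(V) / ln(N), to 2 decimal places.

0.81

N = 45, V = 22.
ln(V) = 3.091042, ln(N) = 3.806662
C = 3.091042 / 3.806662 = 0.81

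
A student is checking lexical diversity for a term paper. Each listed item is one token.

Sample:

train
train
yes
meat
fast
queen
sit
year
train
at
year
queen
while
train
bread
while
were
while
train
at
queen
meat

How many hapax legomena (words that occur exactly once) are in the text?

Frequencies: train:5, queen:3, while:3, meat:2, year:2, at:2, yes:1, fast:1, sit:1, bread:1, were:1
Hapax (freq=1): bread, fast, sit, were, yes

5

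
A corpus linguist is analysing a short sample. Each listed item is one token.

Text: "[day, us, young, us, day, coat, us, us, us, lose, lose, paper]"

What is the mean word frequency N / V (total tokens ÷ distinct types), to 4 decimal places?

N = 12 tokens, V = 6 types.
Mean frequency = N / V = 12 / 6 = 2.0000

2.0000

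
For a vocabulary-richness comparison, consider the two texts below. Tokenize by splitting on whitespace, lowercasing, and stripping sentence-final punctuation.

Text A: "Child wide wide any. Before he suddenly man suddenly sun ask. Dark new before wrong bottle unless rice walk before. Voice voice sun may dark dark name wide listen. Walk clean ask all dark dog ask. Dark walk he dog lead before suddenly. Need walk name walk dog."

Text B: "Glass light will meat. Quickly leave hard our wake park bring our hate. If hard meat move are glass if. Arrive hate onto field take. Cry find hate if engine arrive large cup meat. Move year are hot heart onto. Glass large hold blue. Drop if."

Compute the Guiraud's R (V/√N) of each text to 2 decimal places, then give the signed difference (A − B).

-0.81

A: V=25, N=48, R=3.61
B: V=30, N=46, R=4.42
Difference = 3.61 − 4.42 = -0.81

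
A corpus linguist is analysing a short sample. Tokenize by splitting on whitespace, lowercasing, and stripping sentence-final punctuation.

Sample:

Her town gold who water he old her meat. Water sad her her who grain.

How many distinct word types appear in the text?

Distinct types: {gold, grain, he, her, meat, old, sad, town, water, who}
V = 10

10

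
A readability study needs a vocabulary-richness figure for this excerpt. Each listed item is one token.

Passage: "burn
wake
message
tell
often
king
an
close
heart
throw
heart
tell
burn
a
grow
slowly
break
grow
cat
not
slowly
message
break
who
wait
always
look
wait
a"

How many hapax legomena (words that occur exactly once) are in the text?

11

Frequencies: burn:2, message:2, tell:2, heart:2, a:2, grow:2, slowly:2, break:2, wait:2, wake:1, often:1, king:1, an:1, close:1, throw:1, cat:1, not:1, who:1, always:1, look:1
Hapax (freq=1): always, an, cat, close, king, look, not, often, throw, wake, who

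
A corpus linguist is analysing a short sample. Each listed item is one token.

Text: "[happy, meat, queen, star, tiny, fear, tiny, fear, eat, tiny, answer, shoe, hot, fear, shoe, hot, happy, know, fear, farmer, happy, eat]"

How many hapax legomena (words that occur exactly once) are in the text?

6

Frequencies: fear:4, happy:3, tiny:3, eat:2, shoe:2, hot:2, meat:1, queen:1, star:1, answer:1, know:1, farmer:1
Hapax (freq=1): answer, farmer, know, meat, queen, star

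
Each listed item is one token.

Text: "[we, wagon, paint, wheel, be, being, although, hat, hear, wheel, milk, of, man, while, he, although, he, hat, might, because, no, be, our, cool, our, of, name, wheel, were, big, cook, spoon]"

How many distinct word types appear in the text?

24

Distinct types: {although, be, because, being, big, cook, cool, hat, he, hear, man, might, milk, name, no, of, our, paint, spoon, wagon, we, were, wheel, while}
V = 24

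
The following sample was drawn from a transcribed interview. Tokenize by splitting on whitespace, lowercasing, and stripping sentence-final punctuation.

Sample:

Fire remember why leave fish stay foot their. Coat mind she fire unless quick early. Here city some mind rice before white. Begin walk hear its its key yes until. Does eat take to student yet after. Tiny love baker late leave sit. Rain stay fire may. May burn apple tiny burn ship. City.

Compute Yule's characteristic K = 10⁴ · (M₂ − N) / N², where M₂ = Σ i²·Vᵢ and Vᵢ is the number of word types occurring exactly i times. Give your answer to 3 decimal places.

75.446

Frequencies: fire:3, leave:2, stay:2, mind:2, city:2, its:2, tiny:2, may:2, burn:2, remember:1, why:1, fish:1, foot:1, their:1, coat:1, she:1, unless:1, quick:1, early:1, here:1, … (24 more, each freq 1)
N = 54. Frequency spectrum: V_1=35, V_2=8, V_3=1
M₂ = 1²·35 + 2²·8 + 3²·1 = 76
K = 10000 × (76 − 54) / 54² = 75.446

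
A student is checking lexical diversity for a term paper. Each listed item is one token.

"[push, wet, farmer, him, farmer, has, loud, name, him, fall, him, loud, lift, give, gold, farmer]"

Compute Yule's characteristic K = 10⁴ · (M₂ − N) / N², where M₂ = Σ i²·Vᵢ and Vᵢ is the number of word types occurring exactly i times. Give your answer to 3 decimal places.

Frequencies: farmer:3, him:3, loud:2, push:1, wet:1, has:1, name:1, fall:1, lift:1, give:1, gold:1
N = 16. Frequency spectrum: V_1=8, V_2=1, V_3=2
M₂ = 1²·8 + 2²·1 + 3²·2 = 30
K = 10000 × (30 − 16) / 16² = 546.875

546.875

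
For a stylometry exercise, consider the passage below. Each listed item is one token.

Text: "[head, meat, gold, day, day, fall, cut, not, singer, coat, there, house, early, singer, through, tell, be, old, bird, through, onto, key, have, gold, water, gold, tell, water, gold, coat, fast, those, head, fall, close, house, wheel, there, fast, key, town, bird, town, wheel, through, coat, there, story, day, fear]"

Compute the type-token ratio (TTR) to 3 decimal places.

N = 50 tokens, V = 28 types.
TTR = V / N = 28 / 50 = 0.560

0.560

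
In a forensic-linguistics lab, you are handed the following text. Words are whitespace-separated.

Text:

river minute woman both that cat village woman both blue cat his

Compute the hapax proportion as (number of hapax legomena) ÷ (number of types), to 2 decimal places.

0.67

Frequencies: woman:2, both:2, cat:2, river:1, minute:1, that:1, village:1, blue:1, his:1
Hapax count = 6; type count = 9.
Ratio = 6 / 9 = 0.67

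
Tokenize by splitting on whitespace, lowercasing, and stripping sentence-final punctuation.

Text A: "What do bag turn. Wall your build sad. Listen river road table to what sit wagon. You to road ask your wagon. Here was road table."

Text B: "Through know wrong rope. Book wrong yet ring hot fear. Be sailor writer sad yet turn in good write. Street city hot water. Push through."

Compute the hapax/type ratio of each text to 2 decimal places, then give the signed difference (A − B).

-0.13

A: hapax=13, V=19, ratio=0.68
B: hapax=17, V=21, ratio=0.81
Difference = 0.68 − 0.81 = -0.13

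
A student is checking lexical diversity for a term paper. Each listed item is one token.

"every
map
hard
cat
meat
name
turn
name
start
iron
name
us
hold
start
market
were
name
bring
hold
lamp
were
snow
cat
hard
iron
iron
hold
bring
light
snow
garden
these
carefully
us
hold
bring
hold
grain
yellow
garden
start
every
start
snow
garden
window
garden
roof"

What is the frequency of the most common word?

Frequencies: hold:5, name:4, start:4, garden:4, iron:3, bring:3, snow:3, every:2, hard:2, cat:2, us:2, were:2, map:1, meat:1, turn:1, market:1, lamp:1, light:1, these:1, carefully:1, … (4 more, each freq 1)
Most common: 'hold' with frequency 5.

5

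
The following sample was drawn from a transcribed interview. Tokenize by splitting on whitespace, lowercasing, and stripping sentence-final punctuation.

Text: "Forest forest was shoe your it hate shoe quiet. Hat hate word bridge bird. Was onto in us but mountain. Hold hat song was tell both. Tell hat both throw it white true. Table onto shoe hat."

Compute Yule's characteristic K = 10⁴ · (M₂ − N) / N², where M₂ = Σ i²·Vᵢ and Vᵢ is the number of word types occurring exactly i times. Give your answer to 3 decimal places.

Frequencies: hat:4, was:3, shoe:3, forest:2, it:2, hate:2, onto:2, tell:2, both:2, your:1, quiet:1, word:1, bridge:1, bird:1, in:1, us:1, but:1, mountain:1, hold:1, song:1, … (4 more, each freq 1)
N = 37. Frequency spectrum: V_1=15, V_2=6, V_3=2, V_4=1
M₂ = 1²·15 + 2²·6 + 3²·2 + 4²·1 = 73
K = 10000 × (73 − 37) / 37² = 262.966

262.966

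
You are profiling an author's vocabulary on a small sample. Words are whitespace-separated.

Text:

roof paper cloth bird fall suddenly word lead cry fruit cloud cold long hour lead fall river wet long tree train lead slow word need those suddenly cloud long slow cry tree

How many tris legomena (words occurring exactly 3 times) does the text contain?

2

Frequencies: lead:3, long:3, fall:2, suddenly:2, word:2, cry:2, cloud:2, tree:2, slow:2, roof:1, paper:1, cloth:1, bird:1, fruit:1, cold:1, hour:1, river:1, wet:1, train:1, need:1, … (1 more, each freq 1)
Words with frequency 3: lead, long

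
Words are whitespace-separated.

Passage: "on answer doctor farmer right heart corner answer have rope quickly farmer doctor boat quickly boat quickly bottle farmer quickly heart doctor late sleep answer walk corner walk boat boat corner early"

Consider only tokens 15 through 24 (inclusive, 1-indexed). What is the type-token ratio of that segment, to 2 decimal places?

0.80

Segment tokens 15–24: quickly, boat, quickly, bottle, farmer, quickly, heart, doctor, late, sleep
Segment N = 10, segment V = 8.
TTR = 8 / 10 = 0.80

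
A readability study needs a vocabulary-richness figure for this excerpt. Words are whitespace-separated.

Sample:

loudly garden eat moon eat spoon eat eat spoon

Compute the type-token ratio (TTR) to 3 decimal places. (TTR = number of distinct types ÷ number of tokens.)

N = 9 tokens, V = 5 types.
TTR = V / N = 5 / 9 = 0.556

0.556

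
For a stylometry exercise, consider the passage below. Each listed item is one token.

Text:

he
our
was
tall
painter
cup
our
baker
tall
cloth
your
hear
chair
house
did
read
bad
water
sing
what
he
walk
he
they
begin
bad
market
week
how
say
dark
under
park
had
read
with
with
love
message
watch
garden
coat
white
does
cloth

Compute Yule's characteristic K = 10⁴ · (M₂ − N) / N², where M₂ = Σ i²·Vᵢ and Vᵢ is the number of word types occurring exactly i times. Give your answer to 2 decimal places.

Frequencies: he:3, our:2, tall:2, cloth:2, read:2, bad:2, with:2, was:1, painter:1, cup:1, baker:1, your:1, hear:1, chair:1, house:1, did:1, water:1, sing:1, what:1, walk:1, … (17 more, each freq 1)
N = 45. Frequency spectrum: V_1=30, V_2=6, V_3=1
M₂ = 1²·30 + 2²·6 + 3²·1 = 63
K = 10000 × (63 − 45) / 45² = 88.89

88.89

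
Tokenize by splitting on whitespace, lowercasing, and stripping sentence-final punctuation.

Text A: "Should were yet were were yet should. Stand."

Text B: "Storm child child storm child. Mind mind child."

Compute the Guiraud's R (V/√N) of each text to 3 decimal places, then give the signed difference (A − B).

A: V=4, N=8, R=1.414
B: V=3, N=8, R=1.061
Difference = 1.414 − 1.061 = 0.353

0.353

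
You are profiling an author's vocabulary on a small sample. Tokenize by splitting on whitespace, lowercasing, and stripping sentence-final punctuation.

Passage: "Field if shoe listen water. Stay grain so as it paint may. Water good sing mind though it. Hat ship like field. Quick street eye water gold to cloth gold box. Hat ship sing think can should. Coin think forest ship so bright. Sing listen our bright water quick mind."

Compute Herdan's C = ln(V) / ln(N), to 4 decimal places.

N = 50, V = 33.
ln(V) = 3.496508, ln(N) = 3.912023
C = 3.496508 / 3.912023 = 0.8938

0.8938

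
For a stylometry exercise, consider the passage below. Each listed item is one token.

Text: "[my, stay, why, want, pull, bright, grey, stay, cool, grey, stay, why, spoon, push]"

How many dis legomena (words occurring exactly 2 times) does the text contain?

Frequencies: stay:3, why:2, grey:2, my:1, want:1, pull:1, bright:1, cool:1, spoon:1, push:1
Words with frequency 2: grey, why

2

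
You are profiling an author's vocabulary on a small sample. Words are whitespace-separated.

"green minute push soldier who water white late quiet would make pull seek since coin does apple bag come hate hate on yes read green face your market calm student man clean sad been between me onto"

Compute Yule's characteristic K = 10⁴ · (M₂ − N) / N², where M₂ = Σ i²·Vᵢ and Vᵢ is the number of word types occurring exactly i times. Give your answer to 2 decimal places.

Frequencies: green:2, hate:2, minute:1, push:1, soldier:1, who:1, water:1, white:1, late:1, quiet:1, would:1, make:1, pull:1, seek:1, since:1, coin:1, does:1, apple:1, bag:1, come:1, … (15 more, each freq 1)
N = 37. Frequency spectrum: V_1=33, V_2=2
M₂ = 1²·33 + 2²·2 = 41
K = 10000 × (41 − 37) / 37² = 29.22

29.22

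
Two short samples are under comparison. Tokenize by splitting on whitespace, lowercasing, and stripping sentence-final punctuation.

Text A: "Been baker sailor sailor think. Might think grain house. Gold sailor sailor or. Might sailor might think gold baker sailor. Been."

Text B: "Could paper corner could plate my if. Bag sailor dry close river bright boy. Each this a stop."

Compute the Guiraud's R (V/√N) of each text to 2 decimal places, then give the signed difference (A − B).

A: V=9, N=21, R=1.96
B: V=17, N=18, R=4.01
Difference = 1.96 − 4.01 = -2.05

-2.05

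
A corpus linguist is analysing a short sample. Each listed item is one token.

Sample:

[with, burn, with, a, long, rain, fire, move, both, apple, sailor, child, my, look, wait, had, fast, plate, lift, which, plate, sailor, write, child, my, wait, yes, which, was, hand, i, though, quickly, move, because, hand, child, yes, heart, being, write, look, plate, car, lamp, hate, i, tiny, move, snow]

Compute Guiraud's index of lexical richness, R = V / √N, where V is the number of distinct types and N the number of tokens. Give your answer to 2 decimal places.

N = 50, V = 34.
√N = 7.071068
R = 34 / 7.071068 = 4.81

4.81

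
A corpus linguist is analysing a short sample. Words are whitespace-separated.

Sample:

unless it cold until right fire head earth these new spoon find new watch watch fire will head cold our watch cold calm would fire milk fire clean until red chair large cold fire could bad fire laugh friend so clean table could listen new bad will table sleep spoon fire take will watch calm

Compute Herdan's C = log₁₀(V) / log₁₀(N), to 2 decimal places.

N = 55, V = 31.
log₁₀(V) = 1.491362, log₁₀(N) = 1.740363
C = 1.491362 / 1.740363 = 0.86

0.86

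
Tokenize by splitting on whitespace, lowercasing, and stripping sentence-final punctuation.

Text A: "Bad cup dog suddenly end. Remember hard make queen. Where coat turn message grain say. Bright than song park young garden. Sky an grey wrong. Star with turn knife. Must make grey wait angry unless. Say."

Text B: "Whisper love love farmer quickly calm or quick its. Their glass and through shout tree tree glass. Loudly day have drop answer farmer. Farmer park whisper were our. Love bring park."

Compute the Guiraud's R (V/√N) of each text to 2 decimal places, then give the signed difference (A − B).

1.20

A: V=32, N=36, R=5.33
B: V=23, N=31, R=4.13
Difference = 5.33 − 4.13 = 1.20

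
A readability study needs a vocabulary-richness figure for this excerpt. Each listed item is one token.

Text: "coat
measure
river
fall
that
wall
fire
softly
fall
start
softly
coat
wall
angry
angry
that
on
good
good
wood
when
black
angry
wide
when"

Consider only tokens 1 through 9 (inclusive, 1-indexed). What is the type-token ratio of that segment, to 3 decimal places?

0.889

Segment tokens 1–9: coat, measure, river, fall, that, wall, fire, softly, fall
Segment N = 9, segment V = 8.
TTR = 8 / 9 = 0.889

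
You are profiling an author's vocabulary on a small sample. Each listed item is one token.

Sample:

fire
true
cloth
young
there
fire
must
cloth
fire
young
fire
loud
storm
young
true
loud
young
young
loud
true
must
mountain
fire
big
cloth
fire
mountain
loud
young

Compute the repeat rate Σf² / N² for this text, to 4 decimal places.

0.1391

Frequencies: fire:6, young:6, loud:4, true:3, cloth:3, must:2, mountain:2, there:1, storm:1, big:1
Σf² = 117; N² = 841
Repeat rate = 117 / 841 = 0.1391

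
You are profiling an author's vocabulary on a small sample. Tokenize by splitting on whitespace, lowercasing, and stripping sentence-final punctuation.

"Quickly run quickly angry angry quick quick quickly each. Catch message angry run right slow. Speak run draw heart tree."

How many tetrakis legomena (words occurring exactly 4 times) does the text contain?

Frequencies: quickly:3, run:3, angry:3, quick:2, each:1, catch:1, message:1, right:1, slow:1, speak:1, draw:1, heart:1, tree:1
Words with frequency 4: (none)

0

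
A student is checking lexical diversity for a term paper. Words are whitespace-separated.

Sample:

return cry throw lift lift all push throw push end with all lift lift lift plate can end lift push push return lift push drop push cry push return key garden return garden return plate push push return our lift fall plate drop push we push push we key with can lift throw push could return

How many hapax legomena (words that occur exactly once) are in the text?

Frequencies: push:13, lift:9, return:7, throw:3, plate:3, cry:2, all:2, end:2, with:2, can:2, drop:2, key:2, garden:2, we:2, our:1, fall:1, could:1
Hapax (freq=1): could, fall, our

3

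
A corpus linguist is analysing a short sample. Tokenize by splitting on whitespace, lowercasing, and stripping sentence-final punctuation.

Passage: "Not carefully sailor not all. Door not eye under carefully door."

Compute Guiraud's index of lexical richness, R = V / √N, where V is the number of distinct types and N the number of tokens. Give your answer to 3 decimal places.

N = 11, V = 7.
√N = 3.316625
R = 7 / 3.316625 = 2.111

2.111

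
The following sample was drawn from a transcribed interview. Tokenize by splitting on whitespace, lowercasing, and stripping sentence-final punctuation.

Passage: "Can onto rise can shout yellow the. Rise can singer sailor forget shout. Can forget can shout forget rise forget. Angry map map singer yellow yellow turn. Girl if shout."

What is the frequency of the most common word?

Frequencies: can:5, shout:4, forget:4, rise:3, yellow:3, singer:2, map:2, onto:1, the:1, sailor:1, angry:1, turn:1, girl:1, if:1
Most common: 'can' with frequency 5.

5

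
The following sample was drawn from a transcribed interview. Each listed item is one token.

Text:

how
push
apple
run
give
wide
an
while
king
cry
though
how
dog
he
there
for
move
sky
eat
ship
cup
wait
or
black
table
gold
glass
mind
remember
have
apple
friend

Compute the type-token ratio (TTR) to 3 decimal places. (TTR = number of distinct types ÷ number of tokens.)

0.938

N = 32 tokens, V = 30 types.
TTR = V / N = 30 / 32 = 0.938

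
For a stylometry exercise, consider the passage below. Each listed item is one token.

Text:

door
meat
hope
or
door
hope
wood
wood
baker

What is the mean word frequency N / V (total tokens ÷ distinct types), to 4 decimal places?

1.5000

N = 9 tokens, V = 6 types.
Mean frequency = N / V = 9 / 6 = 1.5000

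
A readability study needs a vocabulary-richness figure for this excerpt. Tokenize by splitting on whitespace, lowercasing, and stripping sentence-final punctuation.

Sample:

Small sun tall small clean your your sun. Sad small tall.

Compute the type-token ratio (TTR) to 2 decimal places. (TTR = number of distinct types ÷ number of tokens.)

0.55

N = 11 tokens, V = 6 types.
TTR = V / N = 6 / 11 = 0.55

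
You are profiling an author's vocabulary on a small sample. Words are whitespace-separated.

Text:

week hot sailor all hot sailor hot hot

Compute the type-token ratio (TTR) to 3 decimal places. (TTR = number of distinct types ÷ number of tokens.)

0.500

N = 8 tokens, V = 4 types.
TTR = V / N = 4 / 8 = 0.500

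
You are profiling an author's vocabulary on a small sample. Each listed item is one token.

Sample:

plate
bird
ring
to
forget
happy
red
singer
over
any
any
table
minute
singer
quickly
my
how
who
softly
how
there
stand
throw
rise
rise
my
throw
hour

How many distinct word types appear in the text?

Distinct types: {any, bird, forget, happy, hour, how, minute, my, over, plate, quickly, red, ring, rise, singer, softly, stand, table, there, throw, to, who}
V = 22

22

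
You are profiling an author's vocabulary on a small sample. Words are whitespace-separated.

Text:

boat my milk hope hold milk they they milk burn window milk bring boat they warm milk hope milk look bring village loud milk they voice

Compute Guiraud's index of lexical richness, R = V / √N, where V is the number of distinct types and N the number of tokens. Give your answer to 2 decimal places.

2.75

N = 26, V = 14.
√N = 5.099020
R = 14 / 5.099020 = 2.75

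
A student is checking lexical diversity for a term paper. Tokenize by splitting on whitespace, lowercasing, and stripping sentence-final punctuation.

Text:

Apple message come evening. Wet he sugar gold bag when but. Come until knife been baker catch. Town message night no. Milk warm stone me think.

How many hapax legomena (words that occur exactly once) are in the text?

Frequencies: message:2, come:2, apple:1, evening:1, wet:1, he:1, sugar:1, gold:1, bag:1, when:1, but:1, until:1, knife:1, been:1, baker:1, catch:1, town:1, night:1, no:1, milk:1, … (4 more, each freq 1)
Hapax (freq=1): apple, bag, baker, been, but, catch, evening, gold, he, knife, me, milk, night, no, stone, sugar, think, town, until, warm, wet, when

22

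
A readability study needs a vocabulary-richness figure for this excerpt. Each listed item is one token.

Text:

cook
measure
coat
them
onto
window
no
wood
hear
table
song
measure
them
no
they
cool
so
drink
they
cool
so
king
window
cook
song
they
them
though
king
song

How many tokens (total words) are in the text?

Tokens: cook, measure, coat, them, onto, window, no, wood, hear, table, song, measure, them, no, they, cool, so, drink, they, cool, so, king, window, cook, song, they, them, though, king, song
N = 30

30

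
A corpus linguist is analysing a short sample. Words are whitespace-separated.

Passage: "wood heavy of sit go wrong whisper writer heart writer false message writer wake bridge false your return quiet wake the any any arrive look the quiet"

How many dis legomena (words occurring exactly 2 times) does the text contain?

Frequencies: writer:3, false:2, wake:2, quiet:2, the:2, any:2, wood:1, heavy:1, of:1, sit:1, go:1, wrong:1, whisper:1, heart:1, message:1, bridge:1, your:1, return:1, arrive:1, look:1
Words with frequency 2: any, false, quiet, the, wake

5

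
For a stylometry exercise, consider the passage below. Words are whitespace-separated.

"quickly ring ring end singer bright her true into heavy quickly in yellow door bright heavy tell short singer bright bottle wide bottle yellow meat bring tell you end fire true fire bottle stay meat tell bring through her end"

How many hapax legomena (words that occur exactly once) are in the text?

8

Frequencies: end:3, bright:3, tell:3, bottle:3, quickly:2, ring:2, singer:2, her:2, true:2, heavy:2, yellow:2, meat:2, bring:2, fire:2, into:1, in:1, door:1, short:1, wide:1, you:1, … (2 more, each freq 1)
Hapax (freq=1): door, in, into, short, stay, through, wide, you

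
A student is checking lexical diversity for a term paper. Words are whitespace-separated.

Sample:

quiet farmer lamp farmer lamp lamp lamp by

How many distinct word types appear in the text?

4

Distinct types: {by, farmer, lamp, quiet}
V = 4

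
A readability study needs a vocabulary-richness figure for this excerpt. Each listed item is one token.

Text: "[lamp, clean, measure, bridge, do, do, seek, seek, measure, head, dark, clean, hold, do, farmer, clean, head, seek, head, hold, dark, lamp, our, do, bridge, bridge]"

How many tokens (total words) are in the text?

Tokens: lamp, clean, measure, bridge, do, do, seek, seek, measure, head, dark, clean, hold, do, farmer, clean, head, seek, head, hold, dark, lamp, our, do, bridge, bridge
N = 26

26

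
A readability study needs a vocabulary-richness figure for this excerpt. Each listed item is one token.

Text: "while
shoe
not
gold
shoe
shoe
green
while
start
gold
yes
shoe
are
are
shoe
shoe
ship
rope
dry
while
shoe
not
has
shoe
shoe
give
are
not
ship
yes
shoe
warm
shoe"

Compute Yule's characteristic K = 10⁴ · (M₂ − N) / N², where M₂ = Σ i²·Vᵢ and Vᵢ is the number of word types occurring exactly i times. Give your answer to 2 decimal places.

Frequencies: shoe:11, while:3, not:3, are:3, gold:2, yes:2, ship:2, green:1, start:1, rope:1, dry:1, has:1, give:1, warm:1
N = 33. Frequency spectrum: V_1=7, V_2=3, V_3=3, V_11=1
M₂ = 1²·7 + 2²·3 + 3²·3 + 11²·1 = 167
K = 10000 × (167 − 33) / 33² = 1230.49

1230.49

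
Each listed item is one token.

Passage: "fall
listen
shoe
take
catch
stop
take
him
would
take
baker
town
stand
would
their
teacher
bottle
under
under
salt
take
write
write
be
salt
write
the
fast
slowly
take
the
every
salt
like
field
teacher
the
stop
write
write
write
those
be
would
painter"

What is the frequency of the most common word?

6

Frequencies: write:6, take:5, would:3, salt:3, the:3, stop:2, teacher:2, under:2, be:2, fall:1, listen:1, shoe:1, catch:1, him:1, baker:1, town:1, stand:1, their:1, bottle:1, fast:1, … (6 more, each freq 1)
Most common: 'write' with frequency 6.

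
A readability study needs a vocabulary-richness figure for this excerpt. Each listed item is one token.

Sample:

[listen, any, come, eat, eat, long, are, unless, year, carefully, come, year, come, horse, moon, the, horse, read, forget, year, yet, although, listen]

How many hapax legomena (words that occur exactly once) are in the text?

Frequencies: come:3, year:3, listen:2, eat:2, horse:2, any:1, long:1, are:1, unless:1, carefully:1, moon:1, the:1, read:1, forget:1, yet:1, although:1
Hapax (freq=1): although, any, are, carefully, forget, long, moon, read, the, unless, yet

11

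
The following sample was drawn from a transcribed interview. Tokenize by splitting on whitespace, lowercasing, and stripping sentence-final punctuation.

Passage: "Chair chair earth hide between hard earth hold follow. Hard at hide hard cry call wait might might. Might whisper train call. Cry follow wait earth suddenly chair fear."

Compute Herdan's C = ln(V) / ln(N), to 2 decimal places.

0.82

N = 29, V = 16.
ln(V) = 2.772589, ln(N) = 3.367296
C = 2.772589 / 3.367296 = 0.82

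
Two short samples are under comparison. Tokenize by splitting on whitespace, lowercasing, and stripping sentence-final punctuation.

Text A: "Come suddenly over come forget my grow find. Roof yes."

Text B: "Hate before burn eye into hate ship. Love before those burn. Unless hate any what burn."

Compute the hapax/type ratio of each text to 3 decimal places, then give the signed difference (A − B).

0.162

A: hapax=8, V=9, ratio=0.889
B: hapax=8, V=11, ratio=0.727
Difference = 0.889 − 0.727 = 0.162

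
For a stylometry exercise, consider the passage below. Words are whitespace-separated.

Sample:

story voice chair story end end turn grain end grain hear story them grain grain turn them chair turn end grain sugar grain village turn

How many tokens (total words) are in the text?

Tokens: story, voice, chair, story, end, end, turn, grain, end, grain, hear, story, them, grain, grain, turn, them, chair, turn, end, grain, sugar, grain, village, turn
N = 25

25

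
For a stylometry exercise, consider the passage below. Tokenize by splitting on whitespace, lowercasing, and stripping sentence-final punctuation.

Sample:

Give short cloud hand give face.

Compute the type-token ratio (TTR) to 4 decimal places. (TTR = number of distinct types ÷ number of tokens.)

N = 6 tokens, V = 5 types.
TTR = V / N = 5 / 6 = 0.8333

0.8333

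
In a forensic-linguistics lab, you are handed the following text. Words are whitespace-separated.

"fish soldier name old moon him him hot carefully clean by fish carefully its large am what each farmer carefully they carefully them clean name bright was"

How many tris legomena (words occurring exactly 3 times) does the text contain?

0

Frequencies: carefully:4, fish:2, name:2, him:2, clean:2, soldier:1, old:1, moon:1, hot:1, by:1, its:1, large:1, am:1, what:1, each:1, farmer:1, they:1, them:1, bright:1, was:1
Words with frequency 3: (none)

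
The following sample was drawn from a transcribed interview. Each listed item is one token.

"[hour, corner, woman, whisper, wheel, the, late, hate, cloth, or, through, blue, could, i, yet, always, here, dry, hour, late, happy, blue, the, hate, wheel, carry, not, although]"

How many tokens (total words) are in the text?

28

Tokens: hour, corner, woman, whisper, wheel, the, late, hate, cloth, or, through, blue, could, i, yet, always, here, dry, hour, late, happy, blue, the, hate, wheel, carry, not, although
N = 28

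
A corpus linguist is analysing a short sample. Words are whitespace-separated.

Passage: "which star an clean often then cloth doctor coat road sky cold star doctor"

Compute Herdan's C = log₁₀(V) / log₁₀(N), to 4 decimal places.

N = 14, V = 12.
log₁₀(V) = 1.079181, log₁₀(N) = 1.146128
C = 1.079181 / 1.146128 = 0.9416

0.9416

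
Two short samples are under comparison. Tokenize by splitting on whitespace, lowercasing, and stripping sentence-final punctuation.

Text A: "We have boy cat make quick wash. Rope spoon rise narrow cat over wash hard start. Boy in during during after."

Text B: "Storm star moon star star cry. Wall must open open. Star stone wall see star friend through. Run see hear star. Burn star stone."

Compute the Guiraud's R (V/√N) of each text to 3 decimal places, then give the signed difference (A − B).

A: V=17, N=21, R=3.710
B: V=14, N=24, R=2.858
Difference = 3.710 − 2.858 = 0.852

0.852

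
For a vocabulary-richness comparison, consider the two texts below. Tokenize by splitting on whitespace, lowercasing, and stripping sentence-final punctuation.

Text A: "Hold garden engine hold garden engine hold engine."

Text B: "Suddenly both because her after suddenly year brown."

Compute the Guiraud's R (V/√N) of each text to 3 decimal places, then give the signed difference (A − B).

A: V=3, N=8, R=1.061
B: V=7, N=8, R=2.475
Difference = 1.061 − 2.475 = -1.414

-1.414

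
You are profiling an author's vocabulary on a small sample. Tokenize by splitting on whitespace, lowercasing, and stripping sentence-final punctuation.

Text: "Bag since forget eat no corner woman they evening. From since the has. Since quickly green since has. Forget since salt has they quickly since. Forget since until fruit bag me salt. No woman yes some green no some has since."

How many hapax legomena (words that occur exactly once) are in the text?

9

Frequencies: since:8, has:4, forget:3, no:3, bag:2, woman:2, they:2, quickly:2, green:2, salt:2, some:2, eat:1, corner:1, evening:1, from:1, the:1, until:1, fruit:1, me:1, yes:1
Hapax (freq=1): corner, eat, evening, from, fruit, me, the, until, yes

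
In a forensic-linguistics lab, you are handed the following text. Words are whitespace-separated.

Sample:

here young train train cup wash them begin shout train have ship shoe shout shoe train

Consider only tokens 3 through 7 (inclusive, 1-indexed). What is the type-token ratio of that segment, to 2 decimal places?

0.80

Segment tokens 3–7: train, train, cup, wash, them
Segment N = 5, segment V = 4.
TTR = 4 / 5 = 0.80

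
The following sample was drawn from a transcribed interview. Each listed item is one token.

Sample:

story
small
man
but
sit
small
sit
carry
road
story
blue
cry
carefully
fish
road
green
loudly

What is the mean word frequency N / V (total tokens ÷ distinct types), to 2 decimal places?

1.31

N = 17 tokens, V = 13 types.
Mean frequency = N / V = 17 / 13 = 1.31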